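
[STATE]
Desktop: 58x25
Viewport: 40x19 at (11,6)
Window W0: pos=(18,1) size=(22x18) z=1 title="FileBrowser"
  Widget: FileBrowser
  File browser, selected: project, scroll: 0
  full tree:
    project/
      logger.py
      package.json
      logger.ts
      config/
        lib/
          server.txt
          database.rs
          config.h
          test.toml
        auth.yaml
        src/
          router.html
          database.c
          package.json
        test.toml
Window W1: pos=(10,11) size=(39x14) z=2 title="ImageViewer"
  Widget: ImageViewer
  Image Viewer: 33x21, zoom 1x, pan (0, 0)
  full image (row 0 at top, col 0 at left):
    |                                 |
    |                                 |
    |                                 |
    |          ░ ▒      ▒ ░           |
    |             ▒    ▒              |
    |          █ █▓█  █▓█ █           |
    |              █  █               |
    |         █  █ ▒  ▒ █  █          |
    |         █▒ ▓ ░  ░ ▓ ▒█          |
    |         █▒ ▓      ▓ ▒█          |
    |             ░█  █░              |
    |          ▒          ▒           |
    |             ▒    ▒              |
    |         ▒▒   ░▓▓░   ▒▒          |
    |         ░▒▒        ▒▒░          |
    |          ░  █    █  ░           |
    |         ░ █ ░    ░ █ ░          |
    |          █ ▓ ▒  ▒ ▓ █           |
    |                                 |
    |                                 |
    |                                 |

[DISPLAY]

       ┃    package.json    ┃           
       ┃    logger.ts       ┃           
       ┃    [+] config/     ┃           
       ┃                    ┃           
       ┃                    ┃           
━━━━━━━━━━━━━━━━━━━━━━━━━━━━━━━━━━━━━┓  
 ImageViewer                         ┃  
─────────────────────────────────────┨  
                                     ┃  
                                     ┃  
                                     ┃  
          ░ ▒      ▒ ░               ┃  
             ▒    ▒                  ┃  
          █ █▓█  █▓█ █               ┃  
              █  █                   ┃  
         █  █ ▒  ▒ █  █              ┃  
         █▒ ▓ ░  ░ ▓ ▒█              ┃  
         █▒ ▓      ▓ ▒█              ┃  
━━━━━━━━━━━━━━━━━━━━━━━━━━━━━━━━━━━━━┛  


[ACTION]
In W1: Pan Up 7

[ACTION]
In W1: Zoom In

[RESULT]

       ┃    package.json    ┃           
       ┃    logger.ts       ┃           
       ┃    [+] config/     ┃           
       ┃                    ┃           
       ┃                    ┃           
━━━━━━━━━━━━━━━━━━━━━━━━━━━━━━━━━━━━━┓  
 ImageViewer                         ┃  
─────────────────────────────────────┨  
                                     ┃  
                                     ┃  
                                     ┃  
                                     ┃  
                                     ┃  
                                     ┃  
                    ░░  ▒▒           ┃  
                    ░░  ▒▒           ┃  
                          ▒▒        ▒┃  
                          ▒▒        ▒┃  
━━━━━━━━━━━━━━━━━━━━━━━━━━━━━━━━━━━━━┛  


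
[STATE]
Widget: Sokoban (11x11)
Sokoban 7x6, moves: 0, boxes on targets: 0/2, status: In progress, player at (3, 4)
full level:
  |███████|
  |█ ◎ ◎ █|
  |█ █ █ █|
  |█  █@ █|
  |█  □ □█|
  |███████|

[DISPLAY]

███████    
█ ◎ ◎ █    
█ █ █ █    
█  █@ █    
█  □ □█    
███████    
Moves: 0  0
           
           
           
           


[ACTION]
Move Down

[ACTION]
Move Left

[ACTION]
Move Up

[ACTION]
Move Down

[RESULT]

███████    
█ ◎ ◎ █    
█ █ █ █    
█  █  █    
█ □@ □█    
███████    
Moves: 2  0
           
           
           
           


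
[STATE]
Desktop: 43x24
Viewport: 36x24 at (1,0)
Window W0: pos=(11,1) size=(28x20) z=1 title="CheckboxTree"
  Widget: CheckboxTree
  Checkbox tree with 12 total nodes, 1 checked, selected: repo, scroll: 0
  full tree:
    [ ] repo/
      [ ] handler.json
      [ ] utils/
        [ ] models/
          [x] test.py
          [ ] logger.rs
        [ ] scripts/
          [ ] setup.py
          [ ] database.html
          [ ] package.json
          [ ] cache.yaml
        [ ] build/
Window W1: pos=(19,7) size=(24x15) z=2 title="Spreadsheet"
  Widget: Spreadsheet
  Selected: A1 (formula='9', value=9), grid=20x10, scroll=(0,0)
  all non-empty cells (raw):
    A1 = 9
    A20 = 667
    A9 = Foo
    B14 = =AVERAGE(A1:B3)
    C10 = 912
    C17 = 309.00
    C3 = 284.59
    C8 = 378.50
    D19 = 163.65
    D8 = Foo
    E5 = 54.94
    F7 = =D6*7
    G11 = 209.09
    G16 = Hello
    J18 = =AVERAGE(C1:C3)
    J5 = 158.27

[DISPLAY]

                                    
          ┏━━━━━━━━━━━━━━━━━━━━━━━━━
          ┃ CheckboxTree            
          ┠─────────────────────────
          ┃>[-] repo/               
          ┃   [ ] handler.json      
          ┃   [-] utils/            
          ┃     [-┏━━━━━━━━━━━━━━━━━
          ┃       ┃ Spreadsheet     
          ┃       ┠─────────────────
          ┃     [ ┃A1: 9            
          ┃       ┃       A       B 
          ┃       ┃-----------------
          ┃       ┃  1      [9]     
          ┃       ┃  2        0     
          ┃     [ ┃  3        0     
          ┃       ┃  4        0     
          ┃       ┃  5        0     
          ┃       ┃  6        0     
          ┃       ┃  7        0     
          ┗━━━━━━━┃  8        0     
                  ┗━━━━━━━━━━━━━━━━━
                                    
                                    


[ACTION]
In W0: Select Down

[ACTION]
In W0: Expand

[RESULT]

                                    
          ┏━━━━━━━━━━━━━━━━━━━━━━━━━
          ┃ CheckboxTree            
          ┠─────────────────────────
          ┃ [-] repo/               
          ┃>  [ ] handler.json      
          ┃   [-] utils/            
          ┃     [-┏━━━━━━━━━━━━━━━━━
          ┃       ┃ Spreadsheet     
          ┃       ┠─────────────────
          ┃     [ ┃A1: 9            
          ┃       ┃       A       B 
          ┃       ┃-----------------
          ┃       ┃  1      [9]     
          ┃       ┃  2        0     
          ┃     [ ┃  3        0     
          ┃       ┃  4        0     
          ┃       ┃  5        0     
          ┃       ┃  6        0     
          ┃       ┃  7        0     
          ┗━━━━━━━┃  8        0     
                  ┗━━━━━━━━━━━━━━━━━
                                    
                                    


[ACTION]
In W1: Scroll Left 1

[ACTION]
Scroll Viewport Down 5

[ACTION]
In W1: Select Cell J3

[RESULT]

                                    
          ┏━━━━━━━━━━━━━━━━━━━━━━━━━
          ┃ CheckboxTree            
          ┠─────────────────────────
          ┃ [-] repo/               
          ┃>  [ ] handler.json      
          ┃   [-] utils/            
          ┃     [-┏━━━━━━━━━━━━━━━━━
          ┃       ┃ Spreadsheet     
          ┃       ┠─────────────────
          ┃     [ ┃J3:              
          ┃       ┃       A       B 
          ┃       ┃-----------------
          ┃       ┃  1        9     
          ┃       ┃  2        0     
          ┃     [ ┃  3        0     
          ┃       ┃  4        0     
          ┃       ┃  5        0     
          ┃       ┃  6        0     
          ┃       ┃  7        0     
          ┗━━━━━━━┃  8        0     
                  ┗━━━━━━━━━━━━━━━━━
                                    
                                    


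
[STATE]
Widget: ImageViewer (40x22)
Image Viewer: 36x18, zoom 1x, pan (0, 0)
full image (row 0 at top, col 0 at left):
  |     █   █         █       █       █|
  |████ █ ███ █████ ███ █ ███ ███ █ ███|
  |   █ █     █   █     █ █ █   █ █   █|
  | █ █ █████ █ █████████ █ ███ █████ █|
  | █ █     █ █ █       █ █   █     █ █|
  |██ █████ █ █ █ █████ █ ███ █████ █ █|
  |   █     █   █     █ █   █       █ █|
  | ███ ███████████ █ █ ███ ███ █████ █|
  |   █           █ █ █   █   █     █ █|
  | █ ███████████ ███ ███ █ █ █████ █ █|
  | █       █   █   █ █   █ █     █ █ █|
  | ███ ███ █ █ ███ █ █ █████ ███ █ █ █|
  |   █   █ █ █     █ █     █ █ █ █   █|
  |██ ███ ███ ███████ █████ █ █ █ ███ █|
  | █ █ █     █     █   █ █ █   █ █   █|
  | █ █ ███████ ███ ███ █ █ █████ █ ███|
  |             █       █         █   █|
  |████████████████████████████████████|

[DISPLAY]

     █   █         █       █       █    
████ █ ███ █████ ███ █ ███ ███ █ ███    
   █ █     █   █     █ █ █   █ █   █    
 █ █ █████ █ █████████ █ ███ █████ █    
 █ █     █ █ █       █ █   █     █ █    
██ █████ █ █ █ █████ █ ███ █████ █ █    
   █     █   █     █ █   █       █ █    
 ███ ███████████ █ █ ███ ███ █████ █    
   █           █ █ █   █   █     █ █    
 █ ███████████ ███ ███ █ █ █████ █ █    
 █       █   █   █ █   █ █     █ █ █    
 ███ ███ █ █ ███ █ █ █████ ███ █ █ █    
   █   █ █ █     █ █     █ █ █ █   █    
██ ███ ███ ███████ █████ █ █ █ ███ █    
 █ █ █     █     █   █ █ █   █ █   █    
 █ █ ███████ ███ ███ █ █ █████ █ ███    
             █       █         █   █    
████████████████████████████████████    
                                        
                                        
                                        
                                        


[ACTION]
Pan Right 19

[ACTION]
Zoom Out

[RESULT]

█       █       █                       
█ █ ███ ███ █ ███                       
  █ █ █   █ █   █                       
███ █ ███ █████ █                       
  █ █   █     █ █                       
█ █ ███ █████ █ █                       
█ █   █       █ █                       
█ ███ ███ █████ █                       
█   █   █     █ █                       
███ █ █ █████ █ █                       
█   █ █     █ █ █                       
█ █████ ███ █ █ █                       
█     █ █ █ █   █                       
█████ █ █ █ ███ █                       
  █ █ █   █ █   █                       
█ █ █ █████ █ ███                       
  █         █   █                       
█████████████████                       
                                        
                                        
                                        
                                        


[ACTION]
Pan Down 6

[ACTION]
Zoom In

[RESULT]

█  ██  ██████████████████  ██  ██████  █
█  ██  ██████████████████  ██  ██████  █
█  ██  ██              ██  ██      ██   
█  ██  ██              ██  ██      ██   
█  ██  ██  ██████████  ██  ██████  █████
█  ██  ██  ██████████  ██  ██████  █████
█      ██          ██  ██      ██       
█      ██          ██  ██      ██       
█████████████  ██  ██  ██████  ██████  █
█████████████  ██  ██  ██████  ██████  █
           ██  ██  ██      ██      ██   
           ██  ██  ██      ██      ██   
█████████  ██████  ██████  ██  ██  █████
█████████  ██████  ██████  ██  ██  █████
█      ██      ██  ██      ██  ██       
█      ██      ██  ██      ██  ██       
█  ██  ██████  ██  ██  ██████████  █████
█  ██  ██████  ██  ██  ██████████  █████
█  ██          ██  ██          ██  ██  █
█  ██          ██  ██          ██  ██  █
█  ██████████████  ██████████  ██  ██  █
█  ██████████████  ██████████  ██  ██  █


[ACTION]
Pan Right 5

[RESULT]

  ██████████████████  ██  ██████  ██████
  ██████████████████  ██  ██████  ██████
  ██              ██  ██      ██        
  ██              ██  ██      ██        
  ██  ██████████  ██  ██████  ██████████
  ██  ██████████  ██  ██████  ██████████
  ██          ██  ██      ██            
  ██          ██  ██      ██            
████████  ██  ██  ██████  ██████  ██████
████████  ██  ██  ██████  ██████  ██████
      ██  ██  ██      ██      ██        
      ██  ██  ██      ██      ██        
████  ██████  ██████  ██  ██  ██████████
████  ██████  ██████  ██  ██  ██████████
  ██      ██  ██      ██  ██          ██
  ██      ██  ██      ██  ██          ██
  ██████  ██  ██  ██████████  ██████  ██
  ██████  ██  ██  ██████████  ██████  ██
          ██  ██          ██  ██  ██  ██
          ██  ██          ██  ██  ██  ██
████████████  ██████████  ██  ██  ██  ██
████████████  ██████████  ██  ██  ██  ██


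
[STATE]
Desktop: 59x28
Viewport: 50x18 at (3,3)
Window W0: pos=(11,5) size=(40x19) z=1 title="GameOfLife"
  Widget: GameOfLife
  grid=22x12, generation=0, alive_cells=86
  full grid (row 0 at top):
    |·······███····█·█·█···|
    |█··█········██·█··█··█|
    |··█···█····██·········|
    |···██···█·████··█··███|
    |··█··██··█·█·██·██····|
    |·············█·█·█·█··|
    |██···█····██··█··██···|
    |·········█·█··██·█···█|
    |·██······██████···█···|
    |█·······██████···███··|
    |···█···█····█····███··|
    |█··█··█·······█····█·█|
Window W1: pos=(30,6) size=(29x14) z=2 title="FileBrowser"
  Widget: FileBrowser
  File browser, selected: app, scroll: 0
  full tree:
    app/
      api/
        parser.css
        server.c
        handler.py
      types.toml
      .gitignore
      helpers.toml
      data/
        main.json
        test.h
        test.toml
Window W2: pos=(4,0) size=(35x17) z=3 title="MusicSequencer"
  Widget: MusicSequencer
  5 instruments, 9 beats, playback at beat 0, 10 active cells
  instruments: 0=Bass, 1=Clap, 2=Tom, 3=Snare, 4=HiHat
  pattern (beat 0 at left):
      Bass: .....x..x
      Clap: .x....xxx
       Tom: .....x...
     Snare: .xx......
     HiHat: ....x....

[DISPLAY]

 ┃      ▼12345678                  ┃              
 ┃  Bass·····█··█                  ┃              
 ┃  Clap·█····███                  ┃━━━━━━━━━━━┓  
 ┃   Tom·····█···                  ┃━━━━━━━━━━━━━━
 ┃ Snare·██······                  ┃wser          
 ┃ HiHat····█····                  ┃──────────────
 ┃                                 ┃p/            
 ┃                                 ┃api/          
 ┃                                 ┃s.toml        
 ┃                                 ┃ignore        
 ┃                                 ┃ers.toml      
 ┃                                 ┃data/         
 ┃                                 ┃              
 ┗━━━━━━━━━━━━━━━━━━━━━━━━━━━━━━━━━┛              
        ┃·██······██████···┃                      
        ┃█·······██████···█┃                      
        ┃···█···█····█····█┗━━━━━━━━━━━━━━━━━━━━━━
        ┃█··█··█·······█····█·█                ┃  


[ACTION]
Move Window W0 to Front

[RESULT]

 ┃      ▼12345678                  ┃              
 ┃  Bass·····█··█                  ┃              
 ┃  Clap┏━━━━━━━━━━━━━━━━━━━━━━━━━━━━━━━━━━━━━━┓  
 ┃   Tom┃ GameOfLife                           ┃━━
 ┃ Snare┠──────────────────────────────────────┨  
 ┃ HiHat┃Gen: 0                                ┃──
 ┃      ┃·······███····█·█·█···                ┃  
 ┃      ┃█··█········██·█··█··█                ┃  
 ┃      ┃··█···█····██·········                ┃  
 ┃      ┃···██···█·████··█··███                ┃  
 ┃      ┃··█··██··█·█·██·██····                ┃  
 ┃      ┃·············█·█·█·█··                ┃  
 ┃      ┃██···█····██··█··██···                ┃  
 ┗━━━━━━┃·········█·█··██·█···█                ┃  
        ┃·██······██████···█···                ┃  
        ┃█·······██████···███··                ┃  
        ┃···█···█····█····███··                ┃━━
        ┃█··█··█·······█····█·█                ┃  


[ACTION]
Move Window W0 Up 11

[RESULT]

 ┃      ┃Gen: 0                                ┃  
 ┃  Bass┃·······███····█·█·█···                ┃  
 ┃  Clap┃█··█········██·█··█··█                ┃  
 ┃   Tom┃··█···█····██·········                ┃━━
 ┃ Snare┃···██···█·████··█··███                ┃  
 ┃ HiHat┃··█··██··█·█·██·██····                ┃──
 ┃      ┃·············█·█·█·█··                ┃  
 ┃      ┃██···█····██··█··██···                ┃  
 ┃      ┃·········█·█··██·█···█                ┃  
 ┃      ┃·██······██████···█···                ┃  
 ┃      ┃█·······██████···███··                ┃  
 ┃      ┃···█···█····█····███··                ┃  
 ┃      ┃█··█··█·······█····█·█                ┃  
 ┗━━━━━━┃                                      ┃  
        ┃                                      ┃  
        ┗━━━━━━━━━━━━━━━━━━━━━━━━━━━━━━━━━━━━━━┛  
                           ┗━━━━━━━━━━━━━━━━━━━━━━
                                                  


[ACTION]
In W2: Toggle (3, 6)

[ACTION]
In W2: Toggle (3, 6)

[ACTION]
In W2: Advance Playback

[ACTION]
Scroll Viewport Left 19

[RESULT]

    ┃      ┃Gen: 0                                
    ┃  Bass┃·······███····█·█·█···                
    ┃  Clap┃█··█········██·█··█··█                
    ┃   Tom┃··█···█····██·········                
    ┃ Snare┃···██···█·████··█··███                
    ┃ HiHat┃··█··██··█·█·██·██····                
    ┃      ┃·············█·█·█·█··                
    ┃      ┃██···█····██··█··██···                
    ┃      ┃·········█·█··██·█···█                
    ┃      ┃·██······██████···█···                
    ┃      ┃█·······██████···███··                
    ┃      ┃···█···█····█····███··                
    ┃      ┃█··█··█·······█····█·█                
    ┗━━━━━━┃                                      
           ┃                                      
           ┗━━━━━━━━━━━━━━━━━━━━━━━━━━━━━━━━━━━━━━
                              ┗━━━━━━━━━━━━━━━━━━━
                                                  


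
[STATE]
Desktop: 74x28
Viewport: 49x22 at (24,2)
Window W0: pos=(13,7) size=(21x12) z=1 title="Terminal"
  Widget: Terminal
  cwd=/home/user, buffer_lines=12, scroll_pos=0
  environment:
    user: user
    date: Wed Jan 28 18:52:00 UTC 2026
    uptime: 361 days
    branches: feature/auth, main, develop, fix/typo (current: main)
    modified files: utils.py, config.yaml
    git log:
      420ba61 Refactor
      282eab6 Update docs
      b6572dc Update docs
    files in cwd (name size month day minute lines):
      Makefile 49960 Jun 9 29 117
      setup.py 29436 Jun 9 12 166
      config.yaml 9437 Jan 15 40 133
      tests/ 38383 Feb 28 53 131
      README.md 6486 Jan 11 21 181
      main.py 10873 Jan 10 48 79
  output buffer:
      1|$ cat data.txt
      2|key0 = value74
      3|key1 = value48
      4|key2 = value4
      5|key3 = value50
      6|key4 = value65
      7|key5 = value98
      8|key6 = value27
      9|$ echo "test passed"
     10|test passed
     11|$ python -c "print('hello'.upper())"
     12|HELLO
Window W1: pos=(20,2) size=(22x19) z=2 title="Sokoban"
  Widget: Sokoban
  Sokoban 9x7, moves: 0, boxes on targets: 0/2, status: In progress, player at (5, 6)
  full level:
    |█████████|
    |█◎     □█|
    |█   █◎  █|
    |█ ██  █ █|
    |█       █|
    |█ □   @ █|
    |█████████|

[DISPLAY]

━━━━━━━━━━━━━━━━━┓                               
koban            ┃                               
─────────────────┨                               
██████           ┃                               
    □█           ┃                               
 █◎  █           ┃                               
█  █ █           ┃                               
     █           ┃                               
   @ █           ┃                               
██████           ┃                               
es: 0  0/2       ┃                               
                 ┃                               
                 ┃                               
                 ┃                               
                 ┃                               
                 ┃                               
                 ┃                               
                 ┃                               
━━━━━━━━━━━━━━━━━┛                               
                                                 
                                                 
                                                 


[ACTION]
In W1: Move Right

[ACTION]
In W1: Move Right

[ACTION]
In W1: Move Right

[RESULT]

━━━━━━━━━━━━━━━━━┓                               
koban            ┃                               
─────────────────┨                               
██████           ┃                               
    □█           ┃                               
 █◎  █           ┃                               
█  █ █           ┃                               
     █           ┃                               
    @█           ┃                               
██████           ┃                               
es: 1  0/2       ┃                               
                 ┃                               
                 ┃                               
                 ┃                               
                 ┃                               
                 ┃                               
                 ┃                               
                 ┃                               
━━━━━━━━━━━━━━━━━┛                               
                                                 
                                                 
                                                 


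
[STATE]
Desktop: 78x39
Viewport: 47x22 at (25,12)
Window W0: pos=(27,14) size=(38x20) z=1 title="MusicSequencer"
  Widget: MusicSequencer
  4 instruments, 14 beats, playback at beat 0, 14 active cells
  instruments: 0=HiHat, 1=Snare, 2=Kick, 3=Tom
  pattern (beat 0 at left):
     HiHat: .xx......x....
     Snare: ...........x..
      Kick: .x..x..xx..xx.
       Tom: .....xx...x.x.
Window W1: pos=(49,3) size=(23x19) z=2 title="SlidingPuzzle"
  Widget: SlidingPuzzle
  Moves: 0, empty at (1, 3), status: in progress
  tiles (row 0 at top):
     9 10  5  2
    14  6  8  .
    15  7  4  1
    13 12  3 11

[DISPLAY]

                        ┃├────┼────┼────┼────┤┃
                        ┃│ 13 │ 12 │  3 │ 11 │┃
  ┏━━━━━━━━━━━━━━━━━━━━━┃└────┴────┴────┴────┘┃
  ┃ MusicSequencer      ┃Moves: 0             ┃
  ┠─────────────────────┃                     ┃
  ┃      ▼1234567890123 ┃                     ┃
  ┃ HiHat·██······█···· ┃                     ┃
  ┃ Snare···········█·· ┃                     ┃
  ┃  Kick·█··█··██··██· ┃                     ┃
  ┃   Tom·····██···█·█· ┗━━━━━━━━━━━━━━━━━━━━━┛
  ┃                                    ┃       
  ┃                                    ┃       
  ┃                                    ┃       
  ┃                                    ┃       
  ┃                                    ┃       
  ┃                                    ┃       
  ┃                                    ┃       
  ┃                                    ┃       
  ┃                                    ┃       
  ┃                                    ┃       
  ┃                                    ┃       
  ┗━━━━━━━━━━━━━━━━━━━━━━━━━━━━━━━━━━━━┛       


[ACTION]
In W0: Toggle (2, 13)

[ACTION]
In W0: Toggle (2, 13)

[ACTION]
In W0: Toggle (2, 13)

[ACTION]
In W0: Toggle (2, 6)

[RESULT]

                        ┃├────┼────┼────┼────┤┃
                        ┃│ 13 │ 12 │  3 │ 11 │┃
  ┏━━━━━━━━━━━━━━━━━━━━━┃└────┴────┴────┴────┘┃
  ┃ MusicSequencer      ┃Moves: 0             ┃
  ┠─────────────────────┃                     ┃
  ┃      ▼1234567890123 ┃                     ┃
  ┃ HiHat·██······█···· ┃                     ┃
  ┃ Snare···········█·· ┃                     ┃
  ┃  Kick·█··█·███··███ ┃                     ┃
  ┃   Tom·····██···█·█· ┗━━━━━━━━━━━━━━━━━━━━━┛
  ┃                                    ┃       
  ┃                                    ┃       
  ┃                                    ┃       
  ┃                                    ┃       
  ┃                                    ┃       
  ┃                                    ┃       
  ┃                                    ┃       
  ┃                                    ┃       
  ┃                                    ┃       
  ┃                                    ┃       
  ┃                                    ┃       
  ┗━━━━━━━━━━━━━━━━━━━━━━━━━━━━━━━━━━━━┛       


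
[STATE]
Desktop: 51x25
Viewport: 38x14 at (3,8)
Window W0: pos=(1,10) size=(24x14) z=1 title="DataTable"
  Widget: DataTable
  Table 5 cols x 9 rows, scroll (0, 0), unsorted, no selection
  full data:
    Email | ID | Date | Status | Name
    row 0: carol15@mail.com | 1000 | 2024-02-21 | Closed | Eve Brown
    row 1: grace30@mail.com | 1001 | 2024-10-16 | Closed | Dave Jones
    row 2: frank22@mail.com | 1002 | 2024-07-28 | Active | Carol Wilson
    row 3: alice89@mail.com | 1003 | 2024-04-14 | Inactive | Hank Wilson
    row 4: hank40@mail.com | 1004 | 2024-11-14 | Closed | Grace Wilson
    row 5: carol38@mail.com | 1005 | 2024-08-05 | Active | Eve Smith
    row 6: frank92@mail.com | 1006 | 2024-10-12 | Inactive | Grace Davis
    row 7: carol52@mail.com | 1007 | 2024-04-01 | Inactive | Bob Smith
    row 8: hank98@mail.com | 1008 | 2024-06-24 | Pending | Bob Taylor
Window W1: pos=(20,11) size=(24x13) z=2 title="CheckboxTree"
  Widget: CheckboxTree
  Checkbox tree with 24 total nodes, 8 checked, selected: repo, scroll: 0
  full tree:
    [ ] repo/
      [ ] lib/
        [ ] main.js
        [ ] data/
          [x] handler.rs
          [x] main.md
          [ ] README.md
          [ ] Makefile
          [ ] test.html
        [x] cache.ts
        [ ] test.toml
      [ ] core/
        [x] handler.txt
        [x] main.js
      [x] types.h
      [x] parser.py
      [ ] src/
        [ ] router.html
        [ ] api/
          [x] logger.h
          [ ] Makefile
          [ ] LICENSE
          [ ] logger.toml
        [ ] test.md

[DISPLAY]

                                      
                                      
━━━━━━━━━━━━━━━━━━━━━┓                
DataTable        ┏━━━━━━━━━━━━━━━━━━━━
─────────────────┃ CheckboxTree       
mail           │I┠────────────────────
───────────────┼─┃>[-] repo/          
arol15@mail.com│1┃   [-] lib/         
race30@mail.com│1┃     [ ] main.js    
rank22@mail.com│1┃     [-] data/      
lice89@mail.com│1┃       [x] handler.r
ank40@mail.com │1┃       [x] main.md  
arol38@mail.com│1┃       [ ] README.md
rank92@mail.com│1┃       [ ] Makefile 


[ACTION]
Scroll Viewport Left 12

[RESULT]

                                      
                                      
 ┏━━━━━━━━━━━━━━━━━━━━━━┓             
 ┃ DataTable        ┏━━━━━━━━━━━━━━━━━
 ┠──────────────────┃ CheckboxTree    
 ┃Email           │I┠─────────────────
 ┃────────────────┼─┃>[-] repo/       
 ┃carol15@mail.com│1┃   [-] lib/      
 ┃grace30@mail.com│1┃     [ ] main.js 
 ┃frank22@mail.com│1┃     [-] data/   
 ┃alice89@mail.com│1┃       [x] handle
 ┃hank40@mail.com │1┃       [x] main.m
 ┃carol38@mail.com│1┃       [ ] README
 ┃frank92@mail.com│1┃       [ ] Makefi


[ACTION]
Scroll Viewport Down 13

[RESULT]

 ┃ DataTable        ┏━━━━━━━━━━━━━━━━━
 ┠──────────────────┃ CheckboxTree    
 ┃Email           │I┠─────────────────
 ┃────────────────┼─┃>[-] repo/       
 ┃carol15@mail.com│1┃   [-] lib/      
 ┃grace30@mail.com│1┃     [ ] main.js 
 ┃frank22@mail.com│1┃     [-] data/   
 ┃alice89@mail.com│1┃       [x] handle
 ┃hank40@mail.com │1┃       [x] main.m
 ┃carol38@mail.com│1┃       [ ] README
 ┃frank92@mail.com│1┃       [ ] Makefi
 ┃carol52@mail.com│1┃       [ ] test.h
 ┗━━━━━━━━━━━━━━━━━━┗━━━━━━━━━━━━━━━━━
                                      


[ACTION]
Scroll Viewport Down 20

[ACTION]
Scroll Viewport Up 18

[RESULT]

                                      
                                      
                                      
                                      
                                      
                                      
                                      
                                      
                                      
                                      
 ┏━━━━━━━━━━━━━━━━━━━━━━┓             
 ┃ DataTable        ┏━━━━━━━━━━━━━━━━━
 ┠──────────────────┃ CheckboxTree    
 ┃Email           │I┠─────────────────


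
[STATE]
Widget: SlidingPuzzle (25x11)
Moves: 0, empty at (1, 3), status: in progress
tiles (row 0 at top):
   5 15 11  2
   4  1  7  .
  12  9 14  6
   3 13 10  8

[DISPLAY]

┌────┬────┬────┬────┐    
│  5 │ 15 │ 11 │  2 │    
├────┼────┼────┼────┤    
│  4 │  1 │  7 │    │    
├────┼────┼────┼────┤    
│ 12 │  9 │ 14 │  6 │    
├────┼────┼────┼────┤    
│  3 │ 13 │ 10 │  8 │    
└────┴────┴────┴────┘    
Moves: 0                 
                         


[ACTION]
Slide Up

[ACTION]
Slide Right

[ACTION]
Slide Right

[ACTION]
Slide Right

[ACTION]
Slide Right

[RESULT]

┌────┬────┬────┬────┐    
│  5 │ 15 │ 11 │  2 │    
├────┼────┼────┼────┤    
│  4 │  1 │  7 │  6 │    
├────┼────┼────┼────┤    
│    │ 12 │  9 │ 14 │    
├────┼────┼────┼────┤    
│  3 │ 13 │ 10 │  8 │    
└────┴────┴────┴────┘    
Moves: 4                 
                         


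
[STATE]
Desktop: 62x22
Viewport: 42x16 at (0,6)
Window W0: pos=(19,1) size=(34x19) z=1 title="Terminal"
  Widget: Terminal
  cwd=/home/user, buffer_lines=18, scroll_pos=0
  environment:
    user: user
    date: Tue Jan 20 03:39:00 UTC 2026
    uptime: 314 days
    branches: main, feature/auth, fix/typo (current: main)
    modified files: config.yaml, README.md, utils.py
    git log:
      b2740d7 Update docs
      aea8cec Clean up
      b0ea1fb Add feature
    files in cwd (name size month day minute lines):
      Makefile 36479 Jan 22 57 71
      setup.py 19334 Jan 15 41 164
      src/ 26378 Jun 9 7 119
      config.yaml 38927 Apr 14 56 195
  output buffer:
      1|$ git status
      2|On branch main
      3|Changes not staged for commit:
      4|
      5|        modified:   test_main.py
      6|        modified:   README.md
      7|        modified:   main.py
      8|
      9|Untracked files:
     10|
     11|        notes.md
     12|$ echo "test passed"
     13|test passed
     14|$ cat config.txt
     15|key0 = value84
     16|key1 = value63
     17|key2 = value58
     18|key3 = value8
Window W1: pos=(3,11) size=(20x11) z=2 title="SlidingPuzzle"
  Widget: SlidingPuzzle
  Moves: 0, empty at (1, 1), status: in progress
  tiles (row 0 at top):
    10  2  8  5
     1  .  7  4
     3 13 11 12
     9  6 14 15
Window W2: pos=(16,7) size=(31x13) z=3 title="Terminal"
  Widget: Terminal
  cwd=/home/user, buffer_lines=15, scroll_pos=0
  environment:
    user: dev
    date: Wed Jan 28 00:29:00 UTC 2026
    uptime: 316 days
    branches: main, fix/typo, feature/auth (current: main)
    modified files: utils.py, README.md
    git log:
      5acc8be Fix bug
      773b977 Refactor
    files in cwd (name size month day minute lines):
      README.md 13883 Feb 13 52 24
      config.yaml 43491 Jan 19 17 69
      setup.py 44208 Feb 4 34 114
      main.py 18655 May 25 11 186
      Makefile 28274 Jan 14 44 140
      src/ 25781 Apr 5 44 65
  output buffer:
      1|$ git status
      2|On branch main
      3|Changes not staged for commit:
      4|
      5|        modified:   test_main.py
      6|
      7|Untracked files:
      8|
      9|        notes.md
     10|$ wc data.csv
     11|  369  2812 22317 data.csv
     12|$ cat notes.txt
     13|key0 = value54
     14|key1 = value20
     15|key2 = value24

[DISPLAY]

                   ┃Changes not staged for
                ┏━━━━━━━━━━━━━━━━━━━━━━━━━
                ┃ Terminal                
                ┠─────────────────────────
                ┃$ git status             
   ┏━━━━━━━━━━━━┃On branch main           
   ┃ SlidingPuzz┃Changes not staged for co
   ┠────────────┃                         
   ┃┌────┬────┬─┃        modified:   test_
   ┃│ 10 │  2 │ ┃                         
   ┃├────┼────┼─┃Untracked files:         
   ┃│  1 │    │ ┃                         
   ┃├────┼────┼─┃        notes.md         
   ┃│  3 │ 13 │ ┗━━━━━━━━━━━━━━━━━━━━━━━━━
   ┃├────┼────┼────┼──┃                   
   ┗━━━━━━━━━━━━━━━━━━┛                   


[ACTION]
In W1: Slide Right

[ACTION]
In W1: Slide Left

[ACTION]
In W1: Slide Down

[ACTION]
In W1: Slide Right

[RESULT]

                   ┃Changes not staged for
                ┏━━━━━━━━━━━━━━━━━━━━━━━━━
                ┃ Terminal                
                ┠─────────────────────────
                ┃$ git status             
   ┏━━━━━━━━━━━━┃On branch main           
   ┃ SlidingPuzz┃Changes not staged for co
   ┠────────────┃                         
   ┃┌────┬────┬─┃        modified:   test_
   ┃│    │ 10 │ ┃                         
   ┃├────┼────┼─┃Untracked files:         
   ┃│  1 │  2 │ ┃                         
   ┃├────┼────┼─┃        notes.md         
   ┃│  3 │ 13 │ ┗━━━━━━━━━━━━━━━━━━━━━━━━━
   ┃├────┼────┼────┼──┃                   
   ┗━━━━━━━━━━━━━━━━━━┛                   
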